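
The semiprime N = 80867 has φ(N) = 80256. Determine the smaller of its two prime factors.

193

φ(n) = (p−1)(q−1) = n − (p+q) + 1, so p + q = 80867 − 80256 + 1 = 612.
p and q are the roots of t² − 612t + 80867 = 0.
Discriminant: 612² − 4·80867 = 374544 − 323468 = 51076; √51076 = 226.
q = (612 − 226)/2 = 193, p = (612 + 226)/2 = 419.
Check: 193 · 419 = 80867.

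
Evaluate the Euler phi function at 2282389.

2227056

Factor: 2282389 = 79 · 167 · 173.
φ(2282389) = (79−1) · (167−1) · (173−1) = 78 · 166 · 172 = 2227056.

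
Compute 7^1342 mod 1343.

7^1 ≡ 7 (mod 1343)
7^2 ≡ 7^2 = 49 ≡ 49 (mod 1343)
7^4 ≡ 49^2 = 2401 ≡ 1058 (mod 1343)
7^8 ≡ 1058^2 = 1119364 ≡ 645 (mod 1343)
7^16 ≡ 645^2 = 416025 ≡ 1038 (mod 1343)
7^32 ≡ 1038^2 = 1077444 ≡ 358 (mod 1343)
7^64 ≡ 358^2 = 128164 ≡ 579 (mod 1343)
7^128 ≡ 579^2 = 335241 ≡ 834 (mod 1343)
7^256 ≡ 834^2 = 695556 ≡ 1225 (mod 1343)
7^512 ≡ 1225^2 = 1500625 ≡ 494 (mod 1343)
7^1024 ≡ 494^2 = 244036 ≡ 953 (mod 1343)
1342 = 1024 + 256 + 32 + 16 + 8 + 4 + 2 in binary powers of 2.
So 7^1342 ≡ 953 · 1225 · 358 · 1038 · 645 · 1058 · 49 ≡ 722 (mod 1343).
Since 722 ≠ 1, base 7 is a Fermat witness: 1343 is composite.

722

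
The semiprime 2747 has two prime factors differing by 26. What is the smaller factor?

Since p = q + 26, we have 2747 = q(q + 26), so q² + 26q − 2747 = 0.
Discriminant: 26² + 4·2747 = 676 + 10988 = 11664; √11664 = 108.
q = (−26 + 108)/2 = 41, and p = q + 26 = 67.
Check: 41 · 67 = 2747.

41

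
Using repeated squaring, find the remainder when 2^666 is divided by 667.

179

2^1 ≡ 2 (mod 667)
2^2 ≡ 2^2 = 4 ≡ 4 (mod 667)
2^4 ≡ 4^2 = 16 ≡ 16 (mod 667)
2^8 ≡ 16^2 = 256 ≡ 256 (mod 667)
2^16 ≡ 256^2 = 65536 ≡ 170 (mod 667)
2^32 ≡ 170^2 = 28900 ≡ 219 (mod 667)
2^64 ≡ 219^2 = 47961 ≡ 604 (mod 667)
2^128 ≡ 604^2 = 364816 ≡ 634 (mod 667)
2^256 ≡ 634^2 = 401956 ≡ 422 (mod 667)
2^512 ≡ 422^2 = 178084 ≡ 662 (mod 667)
666 = 512 + 128 + 16 + 8 + 2 in binary powers of 2.
So 2^666 ≡ 662 · 634 · 170 · 256 · 4 ≡ 179 (mod 667).
Since 179 ≠ 1, base 2 is a Fermat witness: 667 is composite.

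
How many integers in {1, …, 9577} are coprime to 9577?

Factor: 9577 = 61 · 157.
φ(9577) = (61−1) · (157−1) = 60 · 156 = 9360.

9360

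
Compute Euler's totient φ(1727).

1560

Factor: 1727 = 11 · 157.
φ(1727) = (11−1) · (157−1) = 10 · 156 = 1560.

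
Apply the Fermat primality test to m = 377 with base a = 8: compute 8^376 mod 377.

53

8^1 ≡ 8 (mod 377)
8^2 ≡ 8^2 = 64 ≡ 64 (mod 377)
8^4 ≡ 64^2 = 4096 ≡ 326 (mod 377)
8^8 ≡ 326^2 = 106276 ≡ 339 (mod 377)
8^16 ≡ 339^2 = 114921 ≡ 313 (mod 377)
8^32 ≡ 313^2 = 97969 ≡ 326 (mod 377)
8^64 ≡ 326^2 = 106276 ≡ 339 (mod 377)
8^128 ≡ 339^2 = 114921 ≡ 313 (mod 377)
8^256 ≡ 313^2 = 97969 ≡ 326 (mod 377)
376 = 256 + 64 + 32 + 16 + 8 in binary powers of 2.
So 8^376 ≡ 326 · 339 · 326 · 313 · 339 ≡ 53 (mod 377).
Since 53 ≠ 1, base 8 is a Fermat witness: 377 is composite.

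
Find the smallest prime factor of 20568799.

67

20568799 is odd.
Digit sum 46, not divisible by 3.
Ends in 9: not divisible by 5.
7: 20568799 = 7·2938399 + 6
11: 20568799 = 11·1869890 + 9
13: 20568799 = 13·1582215 + 4
17: 20568799 = 17·1209929 + 6
19: 20568799 = 19·1082568 + 7
23: 20568799 = 23·894295 + 14
29: 20568799 = 29·709268 + 27
31: 20568799 = 31·663509 + 20
37: 20568799 = 37·555913 + 18
41: 20568799 = 41·501678 + 1
43: 20568799 = 43·478344 + 7
47: 20568799 = 47·437634 + 1
53: 20568799 = 53·388090 + 29
59: 20568799 = 59·348623 + 42
61: 20568799 = 61·337193 + 26
67: 20568799 = 67·306997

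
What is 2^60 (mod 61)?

1

2^1 ≡ 2 (mod 61)
2^2 ≡ 2^2 = 4 ≡ 4 (mod 61)
2^4 ≡ 4^2 = 16 ≡ 16 (mod 61)
2^8 ≡ 16^2 = 256 ≡ 12 (mod 61)
2^16 ≡ 12^2 = 144 ≡ 22 (mod 61)
2^32 ≡ 22^2 = 484 ≡ 57 (mod 61)
60 = 32 + 16 + 8 + 4 in binary powers of 2.
So 2^60 ≡ 57 · 22 · 12 · 16 ≡ 1 (mod 61).
Since the result is 1, base 2 gives no evidence that 61 is composite.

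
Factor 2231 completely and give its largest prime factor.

97

2231 = 23 · 97
97 is prime.
So 2231 = 23 · 97; the largest prime factor is 97.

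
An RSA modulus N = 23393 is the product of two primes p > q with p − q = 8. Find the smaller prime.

149

Since p = q + 8, we have 23393 = q(q + 8), so q² + 8q − 23393 = 0.
Discriminant: 8² + 4·23393 = 64 + 93572 = 93636; √93636 = 306.
q = (−8 + 306)/2 = 149, and p = q + 8 = 157.
Check: 149 · 157 = 23393.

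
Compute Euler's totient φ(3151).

2992

Factor: 3151 = 23 · 137.
φ(3151) = (23−1) · (137−1) = 22 · 136 = 2992.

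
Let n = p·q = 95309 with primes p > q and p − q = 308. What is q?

191

Since p = q + 308, we have 95309 = q(q + 308), so q² + 308q − 95309 = 0.
Discriminant: 308² + 4·95309 = 94864 + 381236 = 476100; √476100 = 690.
q = (−308 + 690)/2 = 191, and p = q + 308 = 499.
Check: 191 · 499 = 95309.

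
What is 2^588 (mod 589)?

163

2^1 ≡ 2 (mod 589)
2^2 ≡ 2^2 = 4 ≡ 4 (mod 589)
2^4 ≡ 4^2 = 16 ≡ 16 (mod 589)
2^8 ≡ 16^2 = 256 ≡ 256 (mod 589)
2^16 ≡ 256^2 = 65536 ≡ 157 (mod 589)
2^32 ≡ 157^2 = 24649 ≡ 500 (mod 589)
2^64 ≡ 500^2 = 250000 ≡ 264 (mod 589)
2^128 ≡ 264^2 = 69696 ≡ 194 (mod 589)
2^256 ≡ 194^2 = 37636 ≡ 529 (mod 589)
2^512 ≡ 529^2 = 279841 ≡ 66 (mod 589)
588 = 512 + 64 + 8 + 4 in binary powers of 2.
So 2^588 ≡ 66 · 264 · 256 · 16 ≡ 163 (mod 589).
Since 163 ≠ 1, base 2 is a Fermat witness: 589 is composite.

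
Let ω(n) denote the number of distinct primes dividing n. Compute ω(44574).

5

44574 = 2 · 22287
22287 = 3 · 7429
7429 = 17 · 437
437 = 19 · 23
44574 = 2 · 3 · 17 · 19 · 23, which has 5 distinct prime factors.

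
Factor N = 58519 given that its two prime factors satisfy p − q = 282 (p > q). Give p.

421

Since p = q + 282, we have 58519 = q(q + 282), so q² + 282q − 58519 = 0.
Discriminant: 282² + 4·58519 = 79524 + 234076 = 313600; √313600 = 560.
q = (−282 + 560)/2 = 139, and p = q + 282 = 421.
Check: 139 · 421 = 58519.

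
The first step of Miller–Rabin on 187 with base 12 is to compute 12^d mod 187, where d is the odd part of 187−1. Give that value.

187 − 1 = 186 = 2^1 · 93, so d = 93.
12^1 ≡ 12 (mod 187)
12^2 ≡ 12^2 = 144 ≡ 144 (mod 187)
12^4 ≡ 144^2 = 20736 ≡ 166 (mod 187)
12^8 ≡ 166^2 = 27556 ≡ 67 (mod 187)
12^16 ≡ 67^2 = 4489 ≡ 1 (mod 187)
12^32 ≡ 1^2 = 1 ≡ 1 (mod 187)
12^64 ≡ 1^2 = 1 ≡ 1 (mod 187)
93 = 64 + 16 + 8 + 4 + 1 in binary powers of 2.
So 12^93 ≡ 1 · 1 · 67 · 166 · 12 ≡ 133 (mod 187).
Squaring chain: 133; never reaches −1, so base 12 is a Miller–Rabin witness that 187 is composite.

133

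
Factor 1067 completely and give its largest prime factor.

97

1067 = 11 · 97
97 is prime.
So 1067 = 11 · 97; the largest prime factor is 97.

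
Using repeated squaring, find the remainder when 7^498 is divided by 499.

1

7^1 ≡ 7 (mod 499)
7^2 ≡ 7^2 = 49 ≡ 49 (mod 499)
7^4 ≡ 49^2 = 2401 ≡ 405 (mod 499)
7^8 ≡ 405^2 = 164025 ≡ 353 (mod 499)
7^16 ≡ 353^2 = 124609 ≡ 358 (mod 499)
7^32 ≡ 358^2 = 128164 ≡ 420 (mod 499)
7^64 ≡ 420^2 = 176400 ≡ 253 (mod 499)
7^128 ≡ 253^2 = 64009 ≡ 137 (mod 499)
7^256 ≡ 137^2 = 18769 ≡ 306 (mod 499)
498 = 256 + 128 + 64 + 32 + 16 + 2 in binary powers of 2.
So 7^498 ≡ 306 · 137 · 253 · 420 · 358 · 49 ≡ 1 (mod 499).
Since the result is 1, base 7 gives no evidence that 499 is composite.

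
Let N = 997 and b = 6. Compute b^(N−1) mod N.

1

6^1 ≡ 6 (mod 997)
6^2 ≡ 6^2 = 36 ≡ 36 (mod 997)
6^4 ≡ 36^2 = 1296 ≡ 299 (mod 997)
6^8 ≡ 299^2 = 89401 ≡ 668 (mod 997)
6^16 ≡ 668^2 = 446224 ≡ 565 (mod 997)
6^32 ≡ 565^2 = 319225 ≡ 185 (mod 997)
6^64 ≡ 185^2 = 34225 ≡ 327 (mod 997)
6^128 ≡ 327^2 = 106929 ≡ 250 (mod 997)
6^256 ≡ 250^2 = 62500 ≡ 686 (mod 997)
6^512 ≡ 686^2 = 470596 ≡ 12 (mod 997)
996 = 512 + 256 + 128 + 64 + 32 + 4 in binary powers of 2.
So 6^996 ≡ 12 · 686 · 250 · 327 · 185 · 299 ≡ 1 (mod 997).
Since the result is 1, base 6 gives no evidence that 997 is composite.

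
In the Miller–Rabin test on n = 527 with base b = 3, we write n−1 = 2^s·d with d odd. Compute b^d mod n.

11

527 − 1 = 526 = 2^1 · 263, so d = 263.
3^1 ≡ 3 (mod 527)
3^2 ≡ 3^2 = 9 ≡ 9 (mod 527)
3^4 ≡ 9^2 = 81 ≡ 81 (mod 527)
3^8 ≡ 81^2 = 6561 ≡ 237 (mod 527)
3^16 ≡ 237^2 = 56169 ≡ 307 (mod 527)
3^32 ≡ 307^2 = 94249 ≡ 443 (mod 527)
3^64 ≡ 443^2 = 196249 ≡ 205 (mod 527)
3^128 ≡ 205^2 = 42025 ≡ 392 (mod 527)
3^256 ≡ 392^2 = 153664 ≡ 307 (mod 527)
263 = 256 + 4 + 2 + 1 in binary powers of 2.
So 3^263 ≡ 307 · 81 · 9 · 3 ≡ 11 (mod 527).
Squaring chain: 11; never reaches −1, so base 3 is a Miller–Rabin witness that 527 is composite.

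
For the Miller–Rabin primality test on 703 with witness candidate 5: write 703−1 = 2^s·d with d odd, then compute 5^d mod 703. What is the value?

703 − 1 = 702 = 2^1 · 351, so d = 351.
5^1 ≡ 5 (mod 703)
5^2 ≡ 5^2 = 25 ≡ 25 (mod 703)
5^4 ≡ 25^2 = 625 ≡ 625 (mod 703)
5^8 ≡ 625^2 = 390625 ≡ 460 (mod 703)
5^16 ≡ 460^2 = 211600 ≡ 700 (mod 703)
5^32 ≡ 700^2 = 490000 ≡ 9 (mod 703)
5^64 ≡ 9^2 = 81 ≡ 81 (mod 703)
5^128 ≡ 81^2 = 6561 ≡ 234 (mod 703)
5^256 ≡ 234^2 = 54756 ≡ 625 (mod 703)
351 = 256 + 64 + 16 + 8 + 4 + 2 + 1 in binary powers of 2.
So 5^351 ≡ 625 · 81 · 700 · 460 · 625 · 25 · 5 ≡ 438 (mod 703).
Squaring chain: 438; never reaches −1, so base 5 is a Miller–Rabin witness that 703 is composite.

438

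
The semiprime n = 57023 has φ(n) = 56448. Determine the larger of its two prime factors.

449

φ(n) = (p−1)(q−1) = n − (p+q) + 1, so p + q = 57023 − 56448 + 1 = 576.
p and q are the roots of t² − 576t + 57023 = 0.
Discriminant: 576² − 4·57023 = 331776 − 228092 = 103684; √103684 = 322.
q = (576 − 322)/2 = 127, p = (576 + 322)/2 = 449.
Check: 127 · 449 = 57023.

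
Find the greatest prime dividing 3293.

3293 = 37 · 89
89 is prime.
So 3293 = 37 · 89; the largest prime factor is 89.

89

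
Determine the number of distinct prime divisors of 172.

172 = 2^2 · 43
172 = 2^2 · 43, which has 2 distinct prime factors.

2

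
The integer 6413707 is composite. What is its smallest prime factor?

6413707 is odd.
Digit sum 28, not divisible by 3.
Ends in 7: not divisible by 5.
7: 6413707 = 7·916243 + 6
11: 6413707 = 11·583064 + 3
13: 6413707 = 13·493362 + 1
17: 6413707 = 17·377276 + 15
19: 6413707 = 19·337563 + 10
23: 6413707 = 23·278856 + 19
29: 6413707 = 29·221162 + 9
31: 6413707 = 31·206893 + 24
37: 6413707 = 37·173343 + 16
41: 6413707 = 41·156431 + 36
43: 6413707 = 43·149155 + 42
47: 6413707 = 47·136461 + 40
53: 6413707 = 53·121013 + 18
59: 6413707 = 59·108706 + 53
61: 6413707 = 61·105142 + 45
67: 6413707 = 67·95726 + 65
71: 6413707 = 71·90333 + 64
73: 6413707 = 73·87859

73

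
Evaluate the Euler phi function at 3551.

3432

Factor: 3551 = 53 · 67.
φ(3551) = (53−1) · (67−1) = 52 · 66 = 3432.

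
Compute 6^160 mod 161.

127

6^1 ≡ 6 (mod 161)
6^2 ≡ 6^2 = 36 ≡ 36 (mod 161)
6^4 ≡ 36^2 = 1296 ≡ 8 (mod 161)
6^8 ≡ 8^2 = 64 ≡ 64 (mod 161)
6^16 ≡ 64^2 = 4096 ≡ 71 (mod 161)
6^32 ≡ 71^2 = 5041 ≡ 50 (mod 161)
6^64 ≡ 50^2 = 2500 ≡ 85 (mod 161)
6^128 ≡ 85^2 = 7225 ≡ 141 (mod 161)
160 = 128 + 32 in binary powers of 2.
So 6^160 ≡ 141 · 50 ≡ 127 (mod 161).
Since 127 ≠ 1, base 6 is a Fermat witness: 161 is composite.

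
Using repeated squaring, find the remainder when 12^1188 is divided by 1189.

12^1 ≡ 12 (mod 1189)
12^2 ≡ 12^2 = 144 ≡ 144 (mod 1189)
12^4 ≡ 144^2 = 20736 ≡ 523 (mod 1189)
12^8 ≡ 523^2 = 273529 ≡ 59 (mod 1189)
12^16 ≡ 59^2 = 3481 ≡ 1103 (mod 1189)
12^32 ≡ 1103^2 = 1216609 ≡ 262 (mod 1189)
12^64 ≡ 262^2 = 68644 ≡ 871 (mod 1189)
12^128 ≡ 871^2 = 758641 ≡ 59 (mod 1189)
12^256 ≡ 59^2 = 3481 ≡ 1103 (mod 1189)
12^512 ≡ 1103^2 = 1216609 ≡ 262 (mod 1189)
12^1024 ≡ 262^2 = 68644 ≡ 871 (mod 1189)
1188 = 1024 + 128 + 32 + 4 in binary powers of 2.
So 12^1188 ≡ 871 · 59 · 262 · 523 ≡ 146 (mod 1189).
Since 146 ≠ 1, base 12 is a Fermat witness: 1189 is composite.

146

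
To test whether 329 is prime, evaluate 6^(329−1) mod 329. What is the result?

267

6^1 ≡ 6 (mod 329)
6^2 ≡ 6^2 = 36 ≡ 36 (mod 329)
6^4 ≡ 36^2 = 1296 ≡ 309 (mod 329)
6^8 ≡ 309^2 = 95481 ≡ 71 (mod 329)
6^16 ≡ 71^2 = 5041 ≡ 106 (mod 329)
6^32 ≡ 106^2 = 11236 ≡ 50 (mod 329)
6^64 ≡ 50^2 = 2500 ≡ 197 (mod 329)
6^128 ≡ 197^2 = 38809 ≡ 316 (mod 329)
6^256 ≡ 316^2 = 99856 ≡ 169 (mod 329)
328 = 256 + 64 + 8 in binary powers of 2.
So 6^328 ≡ 169 · 197 · 71 ≡ 267 (mod 329).
Since 267 ≠ 1, base 6 is a Fermat witness: 329 is composite.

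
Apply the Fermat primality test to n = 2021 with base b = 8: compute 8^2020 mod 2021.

8^1 ≡ 8 (mod 2021)
8^2 ≡ 8^2 = 64 ≡ 64 (mod 2021)
8^4 ≡ 64^2 = 4096 ≡ 54 (mod 2021)
8^8 ≡ 54^2 = 2916 ≡ 895 (mod 2021)
8^16 ≡ 895^2 = 801025 ≡ 709 (mod 2021)
8^32 ≡ 709^2 = 502681 ≡ 1473 (mod 2021)
8^64 ≡ 1473^2 = 2169729 ≡ 1196 (mod 2021)
8^128 ≡ 1196^2 = 1430416 ≡ 1569 (mod 2021)
8^256 ≡ 1569^2 = 2461761 ≡ 183 (mod 2021)
8^512 ≡ 183^2 = 33489 ≡ 1153 (mod 2021)
8^1024 ≡ 1153^2 = 1329409 ≡ 1612 (mod 2021)
2020 = 1024 + 512 + 256 + 128 + 64 + 32 + 4 in binary powers of 2.
So 8^2020 ≡ 1612 · 1153 · 183 · 1569 · 1196 · 1473 · 54 ≡ 1860 (mod 2021).
Since 1860 ≠ 1, base 8 is a Fermat witness: 2021 is composite.

1860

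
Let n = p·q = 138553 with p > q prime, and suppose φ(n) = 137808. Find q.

φ(n) = (p−1)(q−1) = n − (p+q) + 1, so p + q = 138553 − 137808 + 1 = 746.
p and q are the roots of t² − 746t + 138553 = 0.
Discriminant: 746² − 4·138553 = 556516 − 554212 = 2304; √2304 = 48.
q = (746 − 48)/2 = 349, p = (746 + 48)/2 = 397.
Check: 349 · 397 = 138553.

349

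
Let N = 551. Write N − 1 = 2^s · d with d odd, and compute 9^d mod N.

551 − 1 = 550 = 2^1 · 275, so d = 275.
9^1 ≡ 9 (mod 551)
9^2 ≡ 9^2 = 81 ≡ 81 (mod 551)
9^4 ≡ 81^2 = 6561 ≡ 500 (mod 551)
9^8 ≡ 500^2 = 250000 ≡ 397 (mod 551)
9^16 ≡ 397^2 = 157609 ≡ 23 (mod 551)
9^32 ≡ 23^2 = 529 ≡ 529 (mod 551)
9^64 ≡ 529^2 = 279841 ≡ 484 (mod 551)
9^128 ≡ 484^2 = 234256 ≡ 81 (mod 551)
9^256 ≡ 81^2 = 6561 ≡ 500 (mod 551)
275 = 256 + 16 + 2 + 1 in binary powers of 2.
So 9^275 ≡ 500 · 23 · 81 · 9 ≡ 35 (mod 551).
Squaring chain: 35; never reaches −1, so base 9 is a Miller–Rabin witness that 551 is composite.

35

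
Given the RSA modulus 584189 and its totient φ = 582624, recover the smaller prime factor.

613

φ(n) = (p−1)(q−1) = n − (p+q) + 1, so p + q = 584189 − 582624 + 1 = 1566.
p and q are the roots of t² − 1566t + 584189 = 0.
Discriminant: 1566² − 4·584189 = 2452356 − 2336756 = 115600; √115600 = 340.
q = (1566 − 340)/2 = 613, p = (1566 + 340)/2 = 953.
Check: 613 · 953 = 584189.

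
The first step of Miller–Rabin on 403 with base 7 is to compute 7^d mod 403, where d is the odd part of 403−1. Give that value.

190

403 − 1 = 402 = 2^1 · 201, so d = 201.
7^1 ≡ 7 (mod 403)
7^2 ≡ 7^2 = 49 ≡ 49 (mod 403)
7^4 ≡ 49^2 = 2401 ≡ 386 (mod 403)
7^8 ≡ 386^2 = 148996 ≡ 289 (mod 403)
7^16 ≡ 289^2 = 83521 ≡ 100 (mod 403)
7^32 ≡ 100^2 = 10000 ≡ 328 (mod 403)
7^64 ≡ 328^2 = 107584 ≡ 386 (mod 403)
7^128 ≡ 386^2 = 148996 ≡ 289 (mod 403)
201 = 128 + 64 + 8 + 1 in binary powers of 2.
So 7^201 ≡ 289 · 386 · 289 · 7 ≡ 190 (mod 403).
Squaring chain: 190; never reaches −1, so base 7 is a Miller–Rabin witness that 403 is composite.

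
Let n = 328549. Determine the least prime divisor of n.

328549 is odd.
Digit sum 31, not divisible by 3.
Ends in 9: not divisible by 5.
7: 328549 = 7·46935 + 4
11: 328549 = 11·29868 + 1
13: 328549 = 13·25273

13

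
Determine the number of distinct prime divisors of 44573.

44573 = 29^2 · 53
44573 = 29^2 · 53, which has 2 distinct prime factors.

2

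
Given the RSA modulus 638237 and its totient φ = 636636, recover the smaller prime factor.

743

φ(n) = (p−1)(q−1) = n − (p+q) + 1, so p + q = 638237 − 636636 + 1 = 1602.
p and q are the roots of t² − 1602t + 638237 = 0.
Discriminant: 1602² − 4·638237 = 2566404 − 2552948 = 13456; √13456 = 116.
q = (1602 − 116)/2 = 743, p = (1602 + 116)/2 = 859.
Check: 743 · 859 = 638237.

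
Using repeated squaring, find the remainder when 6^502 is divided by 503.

1

6^1 ≡ 6 (mod 503)
6^2 ≡ 6^2 = 36 ≡ 36 (mod 503)
6^4 ≡ 36^2 = 1296 ≡ 290 (mod 503)
6^8 ≡ 290^2 = 84100 ≡ 99 (mod 503)
6^16 ≡ 99^2 = 9801 ≡ 244 (mod 503)
6^32 ≡ 244^2 = 59536 ≡ 182 (mod 503)
6^64 ≡ 182^2 = 33124 ≡ 429 (mod 503)
6^128 ≡ 429^2 = 184041 ≡ 446 (mod 503)
6^256 ≡ 446^2 = 198916 ≡ 231 (mod 503)
502 = 256 + 128 + 64 + 32 + 16 + 4 + 2 in binary powers of 2.
So 6^502 ≡ 231 · 446 · 429 · 182 · 244 · 290 · 36 ≡ 1 (mod 503).
Since the result is 1, base 6 gives no evidence that 503 is composite.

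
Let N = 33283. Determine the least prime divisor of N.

33283 is odd.
Digit sum 19, not divisible by 3.
Ends in 3: not divisible by 5.
7: 33283 = 7·4754 + 5
11: 33283 = 11·3025 + 8
13: 33283 = 13·2560 + 3
17: 33283 = 17·1957 + 14
19: 33283 = 19·1751 + 14
23: 33283 = 23·1447 + 2
29: 33283 = 29·1147 + 20
31: 33283 = 31·1073 + 20
37: 33283 = 37·899 + 20
41: 33283 = 41·811 + 32
43: 33283 = 43·774 + 1
47: 33283 = 47·708 + 7
53: 33283 = 53·627 + 52
59: 33283 = 59·564 + 7
61: 33283 = 61·545 + 38
67: 33283 = 67·496 + 51
71: 33283 = 71·468 + 55
73: 33283 = 73·455 + 68
79: 33283 = 79·421 + 24
83: 33283 = 83·401

83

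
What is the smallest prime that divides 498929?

41

498929 is odd.
Digit sum 41, not divisible by 3.
Ends in 9: not divisible by 5.
7: 498929 = 7·71275 + 4
11: 498929 = 11·45357 + 2
13: 498929 = 13·38379 + 2
17: 498929 = 17·29348 + 13
19: 498929 = 19·26259 + 8
23: 498929 = 23·21692 + 13
29: 498929 = 29·17204 + 13
31: 498929 = 31·16094 + 15
37: 498929 = 37·13484 + 21
41: 498929 = 41·12169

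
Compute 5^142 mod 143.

5^1 ≡ 5 (mod 143)
5^2 ≡ 5^2 = 25 ≡ 25 (mod 143)
5^4 ≡ 25^2 = 625 ≡ 53 (mod 143)
5^8 ≡ 53^2 = 2809 ≡ 92 (mod 143)
5^16 ≡ 92^2 = 8464 ≡ 27 (mod 143)
5^32 ≡ 27^2 = 729 ≡ 14 (mod 143)
5^64 ≡ 14^2 = 196 ≡ 53 (mod 143)
5^128 ≡ 53^2 = 2809 ≡ 92 (mod 143)
142 = 128 + 8 + 4 + 2 in binary powers of 2.
So 5^142 ≡ 92 · 92 · 53 · 25 ≡ 25 (mod 143).
Since 25 ≠ 1, base 5 is a Fermat witness: 143 is composite.

25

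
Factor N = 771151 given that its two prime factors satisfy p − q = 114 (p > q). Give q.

Since p = q + 114, we have 771151 = q(q + 114), so q² + 114q − 771151 = 0.
Discriminant: 114² + 4·771151 = 12996 + 3084604 = 3097600; √3097600 = 1760.
q = (−114 + 1760)/2 = 823, and p = q + 114 = 937.
Check: 823 · 937 = 771151.

823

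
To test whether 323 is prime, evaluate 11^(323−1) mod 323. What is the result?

11^1 ≡ 11 (mod 323)
11^2 ≡ 11^2 = 121 ≡ 121 (mod 323)
11^4 ≡ 121^2 = 14641 ≡ 106 (mod 323)
11^8 ≡ 106^2 = 11236 ≡ 254 (mod 323)
11^16 ≡ 254^2 = 64516 ≡ 239 (mod 323)
11^32 ≡ 239^2 = 57121 ≡ 273 (mod 323)
11^64 ≡ 273^2 = 74529 ≡ 239 (mod 323)
11^128 ≡ 239^2 = 57121 ≡ 273 (mod 323)
11^256 ≡ 273^2 = 74529 ≡ 239 (mod 323)
322 = 256 + 64 + 2 in binary powers of 2.
So 11^322 ≡ 239 · 239 · 121 ≡ 87 (mod 323).
Since 87 ≠ 1, base 11 is a Fermat witness: 323 is composite.

87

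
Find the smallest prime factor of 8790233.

59

8790233 is odd.
Digit sum 32, not divisible by 3.
Ends in 3: not divisible by 5.
7: 8790233 = 7·1255747 + 4
11: 8790233 = 11·799112 + 1
13: 8790233 = 13·676171 + 10
17: 8790233 = 17·517072 + 9
19: 8790233 = 19·462643 + 16
23: 8790233 = 23·382184 + 1
29: 8790233 = 29·303111 + 14
31: 8790233 = 31·283555 + 28
37: 8790233 = 37·237573 + 32
41: 8790233 = 41·214395 + 38
43: 8790233 = 43·204424 + 1
47: 8790233 = 47·187026 + 11
53: 8790233 = 53·165853 + 24
59: 8790233 = 59·148987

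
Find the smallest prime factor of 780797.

780797 is odd.
Digit sum 38, not divisible by 3.
Ends in 7: not divisible by 5.
7: 780797 = 7·111542 + 3
11: 780797 = 11·70981 + 6
13: 780797 = 13·60061 + 4
17: 780797 = 17·45929 + 4
19: 780797 = 19·41094 + 11
23: 780797 = 23·33947 + 16
29: 780797 = 29·26924 + 1
31: 780797 = 31·25187

31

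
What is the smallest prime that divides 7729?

7729 is odd.
Digit sum 25, not divisible by 3.
Ends in 9: not divisible by 5.
7: 7729 = 7·1104 + 1
11: 7729 = 11·702 + 7
13: 7729 = 13·594 + 7
17: 7729 = 17·454 + 11
19: 7729 = 19·406 + 15
23: 7729 = 23·336 + 1
29: 7729 = 29·266 + 15
31: 7729 = 31·249 + 10
37: 7729 = 37·208 + 33
41: 7729 = 41·188 + 21
43: 7729 = 43·179 + 32
47: 7729 = 47·164 + 21
53: 7729 = 53·145 + 44
59: 7729 = 59·131

59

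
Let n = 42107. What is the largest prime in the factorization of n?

79

42107 = 13 · 3239
3239 = 41 · 79
79 is prime.
So 42107 = 13 · 41 · 79; the largest prime factor is 79.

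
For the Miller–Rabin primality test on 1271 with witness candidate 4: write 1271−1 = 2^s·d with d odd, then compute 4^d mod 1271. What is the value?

1271 − 1 = 1270 = 2^1 · 635, so d = 635.
4^1 ≡ 4 (mod 1271)
4^2 ≡ 4^2 = 16 ≡ 16 (mod 1271)
4^4 ≡ 16^2 = 256 ≡ 256 (mod 1271)
4^8 ≡ 256^2 = 65536 ≡ 715 (mod 1271)
4^16 ≡ 715^2 = 511225 ≡ 283 (mod 1271)
4^32 ≡ 283^2 = 80089 ≡ 16 (mod 1271)
4^64 ≡ 16^2 = 256 ≡ 256 (mod 1271)
4^128 ≡ 256^2 = 65536 ≡ 715 (mod 1271)
4^256 ≡ 715^2 = 511225 ≡ 283 (mod 1271)
4^512 ≡ 283^2 = 80089 ≡ 16 (mod 1271)
635 = 512 + 64 + 32 + 16 + 8 + 2 + 1 in binary powers of 2.
So 4^635 ≡ 16 · 256 · 16 · 283 · 715 · 16 · 4 ≡ 1024 (mod 1271).
Squaring chain: 1024; never reaches −1, so base 4 is a Miller–Rabin witness that 1271 is composite.

1024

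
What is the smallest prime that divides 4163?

4163 is odd.
Digit sum 14, not divisible by 3.
Ends in 3: not divisible by 5.
7: 4163 = 7·594 + 5
11: 4163 = 11·378 + 5
13: 4163 = 13·320 + 3
17: 4163 = 17·244 + 15
19: 4163 = 19·219 + 2
23: 4163 = 23·181

23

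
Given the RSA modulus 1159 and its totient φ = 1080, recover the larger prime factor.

φ(n) = (p−1)(q−1) = n − (p+q) + 1, so p + q = 1159 − 1080 + 1 = 80.
p and q are the roots of t² − 80t + 1159 = 0.
Discriminant: 80² − 4·1159 = 6400 − 4636 = 1764; √1764 = 42.
q = (80 − 42)/2 = 19, p = (80 + 42)/2 = 61.
Check: 19 · 61 = 1159.

61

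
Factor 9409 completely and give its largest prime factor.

9409 = 97 · 97
97 = 97 · 1
So 9409 = 97^2; the largest prime factor is 97.

97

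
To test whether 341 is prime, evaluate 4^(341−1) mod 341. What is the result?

1

4^1 ≡ 4 (mod 341)
4^2 ≡ 4^2 = 16 ≡ 16 (mod 341)
4^4 ≡ 16^2 = 256 ≡ 256 (mod 341)
4^8 ≡ 256^2 = 65536 ≡ 64 (mod 341)
4^16 ≡ 64^2 = 4096 ≡ 4 (mod 341)
4^32 ≡ 4^2 = 16 ≡ 16 (mod 341)
4^64 ≡ 16^2 = 256 ≡ 256 (mod 341)
4^128 ≡ 256^2 = 65536 ≡ 64 (mod 341)
4^256 ≡ 64^2 = 4096 ≡ 4 (mod 341)
340 = 256 + 64 + 16 + 4 in binary powers of 2.
So 4^340 ≡ 4 · 256 · 4 · 256 ≡ 1 (mod 341).
Since the result is 1, base 4 gives no evidence that 341 is composite.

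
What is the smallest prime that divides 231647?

13

231647 is odd.
Digit sum 23, not divisible by 3.
Ends in 7: not divisible by 5.
7: 231647 = 7·33092 + 3
11: 231647 = 11·21058 + 9
13: 231647 = 13·17819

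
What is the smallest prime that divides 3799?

29

3799 is odd.
Digit sum 28, not divisible by 3.
Ends in 9: not divisible by 5.
7: 3799 = 7·542 + 5
11: 3799 = 11·345 + 4
13: 3799 = 13·292 + 3
17: 3799 = 17·223 + 8
19: 3799 = 19·199 + 18
23: 3799 = 23·165 + 4
29: 3799 = 29·131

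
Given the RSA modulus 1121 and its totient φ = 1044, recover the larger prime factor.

59

φ(n) = (p−1)(q−1) = n − (p+q) + 1, so p + q = 1121 − 1044 + 1 = 78.
p and q are the roots of t² − 78t + 1121 = 0.
Discriminant: 78² − 4·1121 = 6084 − 4484 = 1600; √1600 = 40.
q = (78 − 40)/2 = 19, p = (78 + 40)/2 = 59.
Check: 19 · 59 = 1121.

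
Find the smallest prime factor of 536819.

536819 is odd.
Digit sum 32, not divisible by 3.
Ends in 9: not divisible by 5.
7: 536819 = 7·76688 + 3
11: 536819 = 11·48801 + 8
13: 536819 = 13·41293 + 10
17: 536819 = 17·31577 + 10
19: 536819 = 19·28253 + 12
23: 536819 = 23·23339 + 22
29: 536819 = 29·18511

29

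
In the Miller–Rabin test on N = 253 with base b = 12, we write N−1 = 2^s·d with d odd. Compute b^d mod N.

253 − 1 = 252 = 2^2 · 63, so d = 63.
12^1 ≡ 12 (mod 253)
12^2 ≡ 12^2 = 144 ≡ 144 (mod 253)
12^4 ≡ 144^2 = 20736 ≡ 243 (mod 253)
12^8 ≡ 243^2 = 59049 ≡ 100 (mod 253)
12^16 ≡ 100^2 = 10000 ≡ 133 (mod 253)
12^32 ≡ 133^2 = 17689 ≡ 232 (mod 253)
63 = 32 + 16 + 8 + 4 + 2 + 1 in binary powers of 2.
So 12^63 ≡ 232 · 133 · 100 · 243 · 144 · 12 ≡ 100 (mod 253).
Squaring chain: 100 → 133; never reaches −1, so base 12 is a Miller–Rabin witness that 253 is composite.

100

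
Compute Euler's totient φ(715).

480

Factor: 715 = 5 · 11 · 13.
φ(715) = (5−1) · (11−1) · (13−1) = 4 · 10 · 12 = 480.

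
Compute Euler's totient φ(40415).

31552

Factor: 40415 = 5 · 59 · 137.
φ(40415) = (5−1) · (59−1) · (137−1) = 4 · 58 · 136 = 31552.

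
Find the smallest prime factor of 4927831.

41

4927831 is odd.
Digit sum 34, not divisible by 3.
Ends in 1: not divisible by 5.
7: 4927831 = 7·703975 + 6
11: 4927831 = 11·447984 + 7
13: 4927831 = 13·379063 + 12
17: 4927831 = 17·289872 + 7
19: 4927831 = 19·259359 + 10
23: 4927831 = 23·214253 + 12
29: 4927831 = 29·169925 + 6
31: 4927831 = 31·158962 + 9
37: 4927831 = 37·133184 + 23
41: 4927831 = 41·120191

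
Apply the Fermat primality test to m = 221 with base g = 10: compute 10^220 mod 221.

10^1 ≡ 10 (mod 221)
10^2 ≡ 10^2 = 100 ≡ 100 (mod 221)
10^4 ≡ 100^2 = 10000 ≡ 55 (mod 221)
10^8 ≡ 55^2 = 3025 ≡ 152 (mod 221)
10^16 ≡ 152^2 = 23104 ≡ 120 (mod 221)
10^32 ≡ 120^2 = 14400 ≡ 35 (mod 221)
10^64 ≡ 35^2 = 1225 ≡ 120 (mod 221)
10^128 ≡ 120^2 = 14400 ≡ 35 (mod 221)
220 = 128 + 64 + 16 + 8 + 4 in binary powers of 2.
So 10^220 ≡ 35 · 120 · 120 · 152 · 55 ≡ 81 (mod 221).
Since 81 ≠ 1, base 10 is a Fermat witness: 221 is composite.

81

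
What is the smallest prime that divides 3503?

31

3503 is odd.
Digit sum 11, not divisible by 3.
Ends in 3: not divisible by 5.
7: 3503 = 7·500 + 3
11: 3503 = 11·318 + 5
13: 3503 = 13·269 + 6
17: 3503 = 17·206 + 1
19: 3503 = 19·184 + 7
23: 3503 = 23·152 + 7
29: 3503 = 29·120 + 23
31: 3503 = 31·113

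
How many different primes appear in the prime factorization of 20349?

20349 = 3^2 · 2261
2261 = 7 · 323
323 = 17 · 19
20349 = 3^2 · 7 · 17 · 19, which has 4 distinct prime factors.

4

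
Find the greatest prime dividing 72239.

72239 = 29 · 2491
2491 = 47 · 53
53 is prime.
So 72239 = 29 · 47 · 53; the largest prime factor is 53.

53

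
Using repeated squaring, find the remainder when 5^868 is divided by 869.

5^1 ≡ 5 (mod 869)
5^2 ≡ 5^2 = 25 ≡ 25 (mod 869)
5^4 ≡ 25^2 = 625 ≡ 625 (mod 869)
5^8 ≡ 625^2 = 390625 ≡ 444 (mod 869)
5^16 ≡ 444^2 = 197136 ≡ 742 (mod 869)
5^32 ≡ 742^2 = 550564 ≡ 487 (mod 869)
5^64 ≡ 487^2 = 237169 ≡ 801 (mod 869)
5^128 ≡ 801^2 = 641601 ≡ 279 (mod 869)
5^256 ≡ 279^2 = 77841 ≡ 500 (mod 869)
5^512 ≡ 500^2 = 250000 ≡ 597 (mod 869)
868 = 512 + 256 + 64 + 32 + 4 in binary powers of 2.
So 5^868 ≡ 597 · 500 · 801 · 487 · 625 ≡ 356 (mod 869).
Since 356 ≠ 1, base 5 is a Fermat witness: 869 is composite.

356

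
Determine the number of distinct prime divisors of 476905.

5

476905 = 5 · 95381
95381 = 11 · 8671
8671 = 13 · 667
667 = 23 · 29
476905 = 5 · 11 · 13 · 23 · 29, which has 5 distinct prime factors.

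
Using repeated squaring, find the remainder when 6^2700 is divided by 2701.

6^1 ≡ 6 (mod 2701)
6^2 ≡ 6^2 = 36 ≡ 36 (mod 2701)
6^4 ≡ 36^2 = 1296 ≡ 1296 (mod 2701)
6^8 ≡ 1296^2 = 1679616 ≡ 2295 (mod 2701)
6^16 ≡ 2295^2 = 5267025 ≡ 75 (mod 2701)
6^32 ≡ 75^2 = 5625 ≡ 223 (mod 2701)
6^64 ≡ 223^2 = 49729 ≡ 1111 (mod 2701)
6^128 ≡ 1111^2 = 1234321 ≡ 2665 (mod 2701)
6^256 ≡ 2665^2 = 7102225 ≡ 1296 (mod 2701)
6^512 ≡ 1296^2 = 1679616 ≡ 2295 (mod 2701)
6^1024 ≡ 2295^2 = 5267025 ≡ 75 (mod 2701)
6^2048 ≡ 75^2 = 5625 ≡ 223 (mod 2701)
2700 = 2048 + 512 + 128 + 8 + 4 in binary powers of 2.
So 6^2700 ≡ 223 · 2295 · 2665 · 2295 · 1296 ≡ 1 (mod 2701).
Since the result is 1, base 6 gives no evidence that 2701 is composite.

1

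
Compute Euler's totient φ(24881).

24564

Factor: 24881 = 139 · 179.
φ(24881) = (139−1) · (179−1) = 138 · 178 = 24564.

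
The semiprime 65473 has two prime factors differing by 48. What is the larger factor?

281

Since p = q + 48, we have 65473 = q(q + 48), so q² + 48q − 65473 = 0.
Discriminant: 48² + 4·65473 = 2304 + 261892 = 264196; √264196 = 514.
q = (−48 + 514)/2 = 233, and p = q + 48 = 281.
Check: 233 · 281 = 65473.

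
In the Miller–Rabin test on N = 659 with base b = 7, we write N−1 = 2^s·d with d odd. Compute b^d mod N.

658

659 − 1 = 658 = 2^1 · 329, so d = 329.
7^1 ≡ 7 (mod 659)
7^2 ≡ 7^2 = 49 ≡ 49 (mod 659)
7^4 ≡ 49^2 = 2401 ≡ 424 (mod 659)
7^8 ≡ 424^2 = 179776 ≡ 528 (mod 659)
7^16 ≡ 528^2 = 278784 ≡ 27 (mod 659)
7^32 ≡ 27^2 = 729 ≡ 70 (mod 659)
7^64 ≡ 70^2 = 4900 ≡ 287 (mod 659)
7^128 ≡ 287^2 = 82369 ≡ 653 (mod 659)
7^256 ≡ 653^2 = 426409 ≡ 36 (mod 659)
329 = 256 + 64 + 8 + 1 in binary powers of 2.
So 7^329 ≡ 36 · 287 · 528 · 7 ≡ 658 (mod 659).
Since 7^d ≡ 658 (mod 659), base 7 does not prove 659 composite.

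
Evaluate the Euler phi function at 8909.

Factor: 8909 = 59 · 151.
φ(8909) = (59−1) · (151−1) = 58 · 150 = 8700.

8700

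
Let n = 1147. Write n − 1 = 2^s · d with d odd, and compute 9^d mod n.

1147 − 1 = 1146 = 2^1 · 573, so d = 573.
9^1 ≡ 9 (mod 1147)
9^2 ≡ 9^2 = 81 ≡ 81 (mod 1147)
9^4 ≡ 81^2 = 6561 ≡ 826 (mod 1147)
9^8 ≡ 826^2 = 682276 ≡ 958 (mod 1147)
9^16 ≡ 958^2 = 917764 ≡ 164 (mod 1147)
9^32 ≡ 164^2 = 26896 ≡ 515 (mod 1147)
9^64 ≡ 515^2 = 265225 ≡ 268 (mod 1147)
9^128 ≡ 268^2 = 71824 ≡ 710 (mod 1147)
9^256 ≡ 710^2 = 504100 ≡ 567 (mod 1147)
9^512 ≡ 567^2 = 321489 ≡ 329 (mod 1147)
573 = 512 + 32 + 16 + 8 + 4 + 1 in binary powers of 2.
So 9^573 ≡ 329 · 515 · 164 · 958 · 826 · 9 ≡ 47 (mod 1147).
Squaring chain: 47; never reaches −1, so base 9 is a Miller–Rabin witness that 1147 is composite.

47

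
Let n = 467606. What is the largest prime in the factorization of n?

467606 = 2 · 233803
233803 = 37 · 6319
6319 = 71 · 89
89 is prime.
So 467606 = 2 · 37 · 71 · 89; the largest prime factor is 89.

89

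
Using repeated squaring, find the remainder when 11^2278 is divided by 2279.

11^1 ≡ 11 (mod 2279)
11^2 ≡ 11^2 = 121 ≡ 121 (mod 2279)
11^4 ≡ 121^2 = 14641 ≡ 967 (mod 2279)
11^8 ≡ 967^2 = 935089 ≡ 699 (mod 2279)
11^16 ≡ 699^2 = 488601 ≡ 895 (mod 2279)
11^32 ≡ 895^2 = 801025 ≡ 1096 (mod 2279)
11^64 ≡ 1096^2 = 1201216 ≡ 183 (mod 2279)
11^128 ≡ 183^2 = 33489 ≡ 1583 (mod 2279)
11^256 ≡ 1583^2 = 2505889 ≡ 1268 (mod 2279)
11^512 ≡ 1268^2 = 1607824 ≡ 1129 (mod 2279)
11^1024 ≡ 1129^2 = 1274641 ≡ 680 (mod 2279)
11^2048 ≡ 680^2 = 462400 ≡ 2042 (mod 2279)
2278 = 2048 + 128 + 64 + 32 + 4 + 2 in binary powers of 2.
So 11^2278 ≡ 2042 · 1583 · 183 · 1096 · 967 · 121 ≡ 471 (mod 2279).
Since 471 ≠ 1, base 11 is a Fermat witness: 2279 is composite.

471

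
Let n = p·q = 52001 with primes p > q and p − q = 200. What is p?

Since p = q + 200, we have 52001 = q(q + 200), so q² + 200q − 52001 = 0.
Discriminant: 200² + 4·52001 = 40000 + 208004 = 248004; √248004 = 498.
q = (−200 + 498)/2 = 149, and p = q + 200 = 349.
Check: 149 · 349 = 52001.

349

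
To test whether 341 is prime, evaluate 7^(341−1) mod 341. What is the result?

56

7^1 ≡ 7 (mod 341)
7^2 ≡ 7^2 = 49 ≡ 49 (mod 341)
7^4 ≡ 49^2 = 2401 ≡ 14 (mod 341)
7^8 ≡ 14^2 = 196 ≡ 196 (mod 341)
7^16 ≡ 196^2 = 38416 ≡ 224 (mod 341)
7^32 ≡ 224^2 = 50176 ≡ 49 (mod 341)
7^64 ≡ 49^2 = 2401 ≡ 14 (mod 341)
7^128 ≡ 14^2 = 196 ≡ 196 (mod 341)
7^256 ≡ 196^2 = 38416 ≡ 224 (mod 341)
340 = 256 + 64 + 16 + 4 in binary powers of 2.
So 7^340 ≡ 224 · 14 · 224 · 14 ≡ 56 (mod 341).
Since 56 ≠ 1, base 7 is a Fermat witness: 341 is composite.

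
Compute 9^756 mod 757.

9^1 ≡ 9 (mod 757)
9^2 ≡ 9^2 = 81 ≡ 81 (mod 757)
9^4 ≡ 81^2 = 6561 ≡ 505 (mod 757)
9^8 ≡ 505^2 = 255025 ≡ 673 (mod 757)
9^16 ≡ 673^2 = 452929 ≡ 243 (mod 757)
9^32 ≡ 243^2 = 59049 ≡ 3 (mod 757)
9^64 ≡ 3^2 = 9 ≡ 9 (mod 757)
9^128 ≡ 9^2 = 81 ≡ 81 (mod 757)
9^256 ≡ 81^2 = 6561 ≡ 505 (mod 757)
9^512 ≡ 505^2 = 255025 ≡ 673 (mod 757)
756 = 512 + 128 + 64 + 32 + 16 + 4 in binary powers of 2.
So 9^756 ≡ 673 · 81 · 9 · 3 · 243 · 505 ≡ 1 (mod 757).
Since the result is 1, base 9 gives no evidence that 757 is composite.

1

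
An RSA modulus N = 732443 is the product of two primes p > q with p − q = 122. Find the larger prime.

Since p = q + 122, we have 732443 = q(q + 122), so q² + 122q − 732443 = 0.
Discriminant: 122² + 4·732443 = 14884 + 2929772 = 2944656; √2944656 = 1716.
q = (−122 + 1716)/2 = 797, and p = q + 122 = 919.
Check: 797 · 919 = 732443.

919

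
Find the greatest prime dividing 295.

59

295 = 5 · 59
59 is prime.
So 295 = 5 · 59; the largest prime factor is 59.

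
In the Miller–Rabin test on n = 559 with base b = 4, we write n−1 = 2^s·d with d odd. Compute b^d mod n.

441

559 − 1 = 558 = 2^1 · 279, so d = 279.
4^1 ≡ 4 (mod 559)
4^2 ≡ 4^2 = 16 ≡ 16 (mod 559)
4^4 ≡ 16^2 = 256 ≡ 256 (mod 559)
4^8 ≡ 256^2 = 65536 ≡ 133 (mod 559)
4^16 ≡ 133^2 = 17689 ≡ 360 (mod 559)
4^32 ≡ 360^2 = 129600 ≡ 471 (mod 559)
4^64 ≡ 471^2 = 221841 ≡ 477 (mod 559)
4^128 ≡ 477^2 = 227529 ≡ 16 (mod 559)
4^256 ≡ 16^2 = 256 ≡ 256 (mod 559)
279 = 256 + 16 + 4 + 2 + 1 in binary powers of 2.
So 4^279 ≡ 256 · 360 · 256 · 16 · 4 ≡ 441 (mod 559).
Squaring chain: 441; never reaches −1, so base 4 is a Miller–Rabin witness that 559 is composite.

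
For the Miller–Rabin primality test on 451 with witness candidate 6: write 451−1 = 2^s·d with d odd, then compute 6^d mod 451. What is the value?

219

451 − 1 = 450 = 2^1 · 225, so d = 225.
6^1 ≡ 6 (mod 451)
6^2 ≡ 6^2 = 36 ≡ 36 (mod 451)
6^4 ≡ 36^2 = 1296 ≡ 394 (mod 451)
6^8 ≡ 394^2 = 155236 ≡ 92 (mod 451)
6^16 ≡ 92^2 = 8464 ≡ 346 (mod 451)
6^32 ≡ 346^2 = 119716 ≡ 201 (mod 451)
6^64 ≡ 201^2 = 40401 ≡ 262 (mod 451)
6^128 ≡ 262^2 = 68644 ≡ 92 (mod 451)
225 = 128 + 64 + 32 + 1 in binary powers of 2.
So 6^225 ≡ 92 · 262 · 201 · 6 ≡ 219 (mod 451).
Squaring chain: 219; never reaches −1, so base 6 is a Miller–Rabin witness that 451 is composite.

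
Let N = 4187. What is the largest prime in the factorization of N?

79

4187 = 53 · 79
79 is prime.
So 4187 = 53 · 79; the largest prime factor is 79.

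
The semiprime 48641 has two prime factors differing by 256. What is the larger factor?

Since p = q + 256, we have 48641 = q(q + 256), so q² + 256q − 48641 = 0.
Discriminant: 256² + 4·48641 = 65536 + 194564 = 260100; √260100 = 510.
q = (−256 + 510)/2 = 127, and p = q + 256 = 383.
Check: 127 · 383 = 48641.

383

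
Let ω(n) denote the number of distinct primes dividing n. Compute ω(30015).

30015 = 3^2 · 3335
3335 = 5 · 667
667 = 23 · 29
30015 = 3^2 · 5 · 23 · 29, which has 4 distinct prime factors.

4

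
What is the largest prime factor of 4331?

71

4331 = 61 · 71
71 is prime.
So 4331 = 61 · 71; the largest prime factor is 71.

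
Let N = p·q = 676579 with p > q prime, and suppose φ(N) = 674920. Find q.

φ(n) = (p−1)(q−1) = n − (p+q) + 1, so p + q = 676579 − 674920 + 1 = 1660.
p and q are the roots of t² − 1660t + 676579 = 0.
Discriminant: 1660² − 4·676579 = 2755600 − 2706316 = 49284; √49284 = 222.
q = (1660 − 222)/2 = 719, p = (1660 + 222)/2 = 941.
Check: 719 · 941 = 676579.

719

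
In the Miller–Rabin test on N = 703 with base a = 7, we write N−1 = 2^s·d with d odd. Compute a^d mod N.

703 − 1 = 702 = 2^1 · 351, so d = 351.
7^1 ≡ 7 (mod 703)
7^2 ≡ 7^2 = 49 ≡ 49 (mod 703)
7^4 ≡ 49^2 = 2401 ≡ 292 (mod 703)
7^8 ≡ 292^2 = 85264 ≡ 201 (mod 703)
7^16 ≡ 201^2 = 40401 ≡ 330 (mod 703)
7^32 ≡ 330^2 = 108900 ≡ 638 (mod 703)
7^64 ≡ 638^2 = 407044 ≡ 7 (mod 703)
7^128 ≡ 7^2 = 49 ≡ 49 (mod 703)
7^256 ≡ 49^2 = 2401 ≡ 292 (mod 703)
351 = 256 + 64 + 16 + 8 + 4 + 2 + 1 in binary powers of 2.
So 7^351 ≡ 292 · 7 · 330 · 201 · 292 · 49 · 7 ≡ 1 (mod 703).
Since 7^d ≡ 1 (mod 703), base 7 does not prove 703 composite.

1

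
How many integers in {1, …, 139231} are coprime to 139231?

Factor: 139231 = 37 · 53 · 71.
φ(139231) = (37−1) · (53−1) · (71−1) = 36 · 52 · 70 = 131040.

131040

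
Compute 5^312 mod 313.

1

5^1 ≡ 5 (mod 313)
5^2 ≡ 5^2 = 25 ≡ 25 (mod 313)
5^4 ≡ 25^2 = 625 ≡ 312 (mod 313)
5^8 ≡ 312^2 = 97344 ≡ 1 (mod 313)
5^16 ≡ 1^2 = 1 ≡ 1 (mod 313)
5^32 ≡ 1^2 = 1 ≡ 1 (mod 313)
5^64 ≡ 1^2 = 1 ≡ 1 (mod 313)
5^128 ≡ 1^2 = 1 ≡ 1 (mod 313)
5^256 ≡ 1^2 = 1 ≡ 1 (mod 313)
312 = 256 + 32 + 16 + 8 in binary powers of 2.
So 5^312 ≡ 1 · 1 · 1 · 1 ≡ 1 (mod 313).
Since the result is 1, base 5 gives no evidence that 313 is composite.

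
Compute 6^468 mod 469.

6^1 ≡ 6 (mod 469)
6^2 ≡ 6^2 = 36 ≡ 36 (mod 469)
6^4 ≡ 36^2 = 1296 ≡ 358 (mod 469)
6^8 ≡ 358^2 = 128164 ≡ 127 (mod 469)
6^16 ≡ 127^2 = 16129 ≡ 183 (mod 469)
6^32 ≡ 183^2 = 33489 ≡ 190 (mod 469)
6^64 ≡ 190^2 = 36100 ≡ 456 (mod 469)
6^128 ≡ 456^2 = 207936 ≡ 169 (mod 469)
6^256 ≡ 169^2 = 28561 ≡ 421 (mod 469)
468 = 256 + 128 + 64 + 16 + 4 in binary powers of 2.
So 6^468 ≡ 421 · 169 · 456 · 183 · 358 ≡ 225 (mod 469).
Since 225 ≠ 1, base 6 is a Fermat witness: 469 is composite.

225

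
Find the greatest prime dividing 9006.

79

9006 = 2 · 4503
4503 = 3 · 1501
1501 = 19 · 79
79 is prime.
So 9006 = 2 · 3 · 19 · 79; the largest prime factor is 79.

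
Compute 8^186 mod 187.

47

8^1 ≡ 8 (mod 187)
8^2 ≡ 8^2 = 64 ≡ 64 (mod 187)
8^4 ≡ 64^2 = 4096 ≡ 169 (mod 187)
8^8 ≡ 169^2 = 28561 ≡ 137 (mod 187)
8^16 ≡ 137^2 = 18769 ≡ 69 (mod 187)
8^32 ≡ 69^2 = 4761 ≡ 86 (mod 187)
8^64 ≡ 86^2 = 7396 ≡ 103 (mod 187)
8^128 ≡ 103^2 = 10609 ≡ 137 (mod 187)
186 = 128 + 32 + 16 + 8 + 2 in binary powers of 2.
So 8^186 ≡ 137 · 86 · 69 · 137 · 64 ≡ 47 (mod 187).
Since 47 ≠ 1, base 8 is a Fermat witness: 187 is composite.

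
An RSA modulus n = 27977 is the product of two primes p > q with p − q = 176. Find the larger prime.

277

Since p = q + 176, we have 27977 = q(q + 176), so q² + 176q − 27977 = 0.
Discriminant: 176² + 4·27977 = 30976 + 111908 = 142884; √142884 = 378.
q = (−176 + 378)/2 = 101, and p = q + 176 = 277.
Check: 101 · 277 = 27977.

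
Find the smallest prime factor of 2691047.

37

2691047 is odd.
Digit sum 29, not divisible by 3.
Ends in 7: not divisible by 5.
7: 2691047 = 7·384435 + 2
11: 2691047 = 11·244640 + 7
13: 2691047 = 13·207003 + 8
17: 2691047 = 17·158296 + 15
19: 2691047 = 19·141634 + 1
23: 2691047 = 23·117002 + 1
29: 2691047 = 29·92794 + 21
31: 2691047 = 31·86807 + 30
37: 2691047 = 37·72731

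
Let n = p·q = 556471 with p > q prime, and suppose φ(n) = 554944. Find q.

φ(n) = (p−1)(q−1) = n − (p+q) + 1, so p + q = 556471 − 554944 + 1 = 1528.
p and q are the roots of t² − 1528t + 556471 = 0.
Discriminant: 1528² − 4·556471 = 2334784 − 2225884 = 108900; √108900 = 330.
q = (1528 − 330)/2 = 599, p = (1528 + 330)/2 = 929.
Check: 599 · 929 = 556471.

599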